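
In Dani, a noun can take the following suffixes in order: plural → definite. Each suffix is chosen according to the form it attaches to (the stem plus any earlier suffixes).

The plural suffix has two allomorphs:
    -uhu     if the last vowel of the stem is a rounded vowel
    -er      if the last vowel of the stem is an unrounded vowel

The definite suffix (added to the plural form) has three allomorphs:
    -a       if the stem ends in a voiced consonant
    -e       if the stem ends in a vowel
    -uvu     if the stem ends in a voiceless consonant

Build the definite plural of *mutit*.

mutitera

*mutit* — last vowel /i/ (an unrounded vowel) → -er → *mutiter*.
The plural form *mutiter* — final sound /r/ (a voiced consonant) → -a → *mutitera*.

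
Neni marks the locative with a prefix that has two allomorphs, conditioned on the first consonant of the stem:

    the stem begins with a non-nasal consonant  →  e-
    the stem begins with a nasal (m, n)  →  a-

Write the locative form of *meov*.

ameov

*meov* — first consonant /m/ (a nasal) → a- → *ameov*.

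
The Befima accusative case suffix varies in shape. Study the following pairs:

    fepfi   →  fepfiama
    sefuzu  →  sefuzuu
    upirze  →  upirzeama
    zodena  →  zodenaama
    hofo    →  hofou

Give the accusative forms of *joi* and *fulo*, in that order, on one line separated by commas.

The suffix is conditioned by the last vowel: -u when the last vowel of the stem is a rounded vowel (*sefuzu*, *hofo*); -ama when the last vowel of the stem is an unrounded vowel (*fepfi*, *upirze*, *zodena*).
*joi* — last vowel /i/ (an unrounded vowel) → -ama → *joiama*.
*fulo*: last vowel = /o/, a rounded vowel → -u → *fulou*.

joiama, fulou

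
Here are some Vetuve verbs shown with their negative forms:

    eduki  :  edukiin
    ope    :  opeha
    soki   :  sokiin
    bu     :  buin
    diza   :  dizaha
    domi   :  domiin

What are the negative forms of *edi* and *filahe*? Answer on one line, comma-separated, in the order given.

ediin, filaheha

Looking at the last vowel of each stem: -in when the last vowel of the stem is a high vowel (*eduki*, *soki*, *bu*, *domi*); -ha when the last vowel of the stem is a non-high vowel (*ope*, *diza*).
*edi*: last vowel = /i/, a high vowel → -in → *ediin*.
Since the last vowel of *filahe* is /e/ (a non-high vowel), it takes -ha, giving *filaheha*.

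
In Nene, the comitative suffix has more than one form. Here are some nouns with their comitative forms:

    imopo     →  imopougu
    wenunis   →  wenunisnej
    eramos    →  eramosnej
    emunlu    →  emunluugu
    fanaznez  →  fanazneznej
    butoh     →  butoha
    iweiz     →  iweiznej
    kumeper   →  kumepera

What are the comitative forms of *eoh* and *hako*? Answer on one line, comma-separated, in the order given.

eoha, hakougu

Looking at the final sound of each stem: -nej when the stem ends in a sibilant (*wenunis*, *eramos*, *fanaznez*, *iweiz*); -a when the stem ends in a non-sibilant consonant (*butoh*, *kumeper*); -ugu when the stem ends in a vowel (*imopo*, *emunlu*).
*eoh* — final sound /h/ (a non-sibilant consonant) → -a → *eoha*.
*hako* — final sound /o/ (a vowel) → -ugu → *hakougu*.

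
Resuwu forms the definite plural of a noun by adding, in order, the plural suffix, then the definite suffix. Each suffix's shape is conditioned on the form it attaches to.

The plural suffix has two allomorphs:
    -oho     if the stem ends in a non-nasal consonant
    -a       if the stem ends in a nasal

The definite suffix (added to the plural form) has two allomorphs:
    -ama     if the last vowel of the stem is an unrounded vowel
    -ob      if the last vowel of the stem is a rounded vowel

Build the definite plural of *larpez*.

*larpez*: final consonant = /z/, non-nasal → -oho → *larpezoho*.
The plural form *larpezoho*: last vowel = /o/, a rounded vowel → -ob → *larpezohoob*.

larpezohoob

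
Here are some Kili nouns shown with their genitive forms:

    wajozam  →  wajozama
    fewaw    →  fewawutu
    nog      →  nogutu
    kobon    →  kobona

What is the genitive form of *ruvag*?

The alternation tracks the final consonant of the stem — -a when the stem ends in a nasal (*wajozam*, *kobon*); -utu when the stem ends in a non-nasal consonant (*fewaw*, *nog*).
*ruvag* — final consonant /g/ (non-nasal) → -utu → *ruvagutu*.

ruvagutu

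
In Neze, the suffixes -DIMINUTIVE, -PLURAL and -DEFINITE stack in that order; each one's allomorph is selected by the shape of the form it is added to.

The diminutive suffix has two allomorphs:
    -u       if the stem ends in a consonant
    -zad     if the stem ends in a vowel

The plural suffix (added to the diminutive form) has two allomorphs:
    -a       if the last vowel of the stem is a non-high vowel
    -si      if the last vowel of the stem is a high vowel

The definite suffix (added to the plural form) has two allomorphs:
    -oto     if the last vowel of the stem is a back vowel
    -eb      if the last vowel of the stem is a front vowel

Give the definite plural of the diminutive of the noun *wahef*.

*wahef* — final sound /f/ (a consonant) → -u → *wahefu*.
The last vowel of the diminutive form *wahefu* is /u/, which is a high vowel, so the plural suffix is -si, giving *wahefusi*.
The last vowel of the plural form *wahefusi* is /i/, which is a front vowel, so the definite suffix is -eb, giving *wahefusieb*.

wahefusieb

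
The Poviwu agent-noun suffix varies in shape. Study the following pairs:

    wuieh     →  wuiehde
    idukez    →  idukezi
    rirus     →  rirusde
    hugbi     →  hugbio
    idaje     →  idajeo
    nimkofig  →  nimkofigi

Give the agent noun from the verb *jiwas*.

jiwasde

The pattern is voicing of the final sound: -de when the stem ends in a voiceless consonant (*wuieh*, *rirus*); -i when the stem ends in a voiced consonant (*idukez*, *nimkofig*); -o when the stem ends in a vowel (*hugbi*, *idaje*).
*jiwas* — final sound /s/ (a voiceless consonant) → -de → *jiwasde*.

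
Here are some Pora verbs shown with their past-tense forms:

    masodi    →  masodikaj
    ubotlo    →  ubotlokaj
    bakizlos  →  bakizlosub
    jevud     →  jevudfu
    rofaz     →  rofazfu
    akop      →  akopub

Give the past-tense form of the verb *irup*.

irupub

The pattern is voicing of the final sound: -ub when the stem ends in a voiceless consonant (*bakizlos*, *akop*); -fu when the stem ends in a voiced consonant (*jevud*, *rofaz*); -kaj when the stem ends in a vowel (*masodi*, *ubotlo*).
*irup* — final sound /p/ (a voiceless consonant) → -ub → *irupub*.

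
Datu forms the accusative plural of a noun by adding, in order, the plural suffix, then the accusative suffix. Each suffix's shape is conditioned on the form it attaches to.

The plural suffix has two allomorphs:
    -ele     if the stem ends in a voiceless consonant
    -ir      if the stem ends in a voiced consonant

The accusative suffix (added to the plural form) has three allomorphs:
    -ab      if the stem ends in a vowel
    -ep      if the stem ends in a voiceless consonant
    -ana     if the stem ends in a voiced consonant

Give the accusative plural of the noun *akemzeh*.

akemzeheleab

Since the final consonant of *akemzeh* is /h/ (voiceless), it takes -ele, giving *akemzehele*.
The plural form *akemzehele* — final sound /e/ (a vowel) → -ab → *akemzeheleab*.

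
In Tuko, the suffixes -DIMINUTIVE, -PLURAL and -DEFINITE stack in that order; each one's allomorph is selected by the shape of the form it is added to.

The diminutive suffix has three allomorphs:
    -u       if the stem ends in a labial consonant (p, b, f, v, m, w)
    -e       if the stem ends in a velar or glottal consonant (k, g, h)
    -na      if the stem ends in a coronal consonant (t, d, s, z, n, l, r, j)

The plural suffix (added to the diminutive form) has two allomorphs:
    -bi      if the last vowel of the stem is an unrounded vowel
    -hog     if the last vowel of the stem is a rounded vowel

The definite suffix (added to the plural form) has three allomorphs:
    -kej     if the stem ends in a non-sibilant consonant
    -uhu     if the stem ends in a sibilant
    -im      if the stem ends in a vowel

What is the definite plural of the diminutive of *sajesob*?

Since the final consonant of *sajesob* is /b/ (labial), it takes -u, giving *sajesobu*.
The diminutive form *sajesobu*: last vowel = /u/, a rounded vowel → -hog → *sajesobuhog*.
Since the final sound of the plural form *sajesobuhog* is /g/ (a non-sibilant consonant), it takes -kej, giving *sajesobuhogkej*.

sajesobuhogkej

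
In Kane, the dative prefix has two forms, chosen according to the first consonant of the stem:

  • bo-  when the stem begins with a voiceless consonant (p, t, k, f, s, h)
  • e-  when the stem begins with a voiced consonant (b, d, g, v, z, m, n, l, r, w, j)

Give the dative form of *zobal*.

ezobal

Since the first consonant of *zobal* is /z/ (voiced), it takes e-, giving *ezobal*.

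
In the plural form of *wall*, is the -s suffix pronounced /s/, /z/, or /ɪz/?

The stem *wall* ends in a voiced non-sibilant sound.
The plural suffix surfaces as /ɪz/ after sibilants, /s/ after other voiceless consonants, and /z/ after other voiced sounds.
So the plural -s on *wall* is pronounced /z/.

/z/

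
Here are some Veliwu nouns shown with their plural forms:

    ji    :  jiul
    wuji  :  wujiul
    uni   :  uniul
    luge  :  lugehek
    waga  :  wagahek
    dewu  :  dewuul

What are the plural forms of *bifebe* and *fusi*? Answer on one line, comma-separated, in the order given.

bifebehek, fusiul

The alternation tracks the last vowel of the stem — -ul when the last vowel of the stem is a high vowel (*ji*, *wuji*, *uni*, *dewu*); -hek when the last vowel of the stem is a non-high vowel (*luge*, *waga*).
*bifebe* — last vowel /e/ (a non-high vowel) → -hek → *bifebehek*.
*fusi* — last vowel /i/ (a high vowel) → -ul → *fusiul*.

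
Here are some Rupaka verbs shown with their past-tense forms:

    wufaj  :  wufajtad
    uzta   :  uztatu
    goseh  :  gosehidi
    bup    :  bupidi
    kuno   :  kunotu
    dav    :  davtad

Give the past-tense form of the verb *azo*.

The pattern is voicing of the final sound: -idi when the stem ends in a voiceless consonant (*goseh*, *bup*); -tad when the stem ends in a voiced consonant (*wufaj*, *dav*); -tu when the stem ends in a vowel (*uzta*, *kuno*).
*azo*: final sound = /o/, a vowel → -tu → *azotu*.

azotu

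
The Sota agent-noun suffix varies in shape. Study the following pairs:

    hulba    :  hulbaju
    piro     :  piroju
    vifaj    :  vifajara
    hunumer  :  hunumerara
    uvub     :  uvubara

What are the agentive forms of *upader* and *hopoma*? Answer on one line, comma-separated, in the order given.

The alternation tracks the final sound of the stem — -ara when the stem ends in a consonant (*vifaj*, *hunumer*, *uvub*); -ju when the stem ends in a vowel (*hulba*, *piro*).
*upader* — final sound /r/ (a consonant) → -ara → *upaderara*.
The final sound of *hopoma* is /a/, which is a vowel, so the suffix is -ju, giving *hopomaju*.

upaderara, hopomaju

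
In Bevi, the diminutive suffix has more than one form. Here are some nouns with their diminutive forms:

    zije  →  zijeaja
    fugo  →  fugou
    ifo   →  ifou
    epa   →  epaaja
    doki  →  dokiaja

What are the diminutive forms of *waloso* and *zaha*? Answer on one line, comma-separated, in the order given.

walosou, zahaaja

Looking at the last vowel of each stem: -u when the last vowel of the stem is a rounded vowel (*fugo*, *ifo*); -aja when the last vowel of the stem is an unrounded vowel (*zije*, *epa*, *doki*).
Since the last vowel of *waloso* is /o/ (a rounded vowel), it takes -u, giving *walosou*.
Since the last vowel of *zaha* is /a/ (an unrounded vowel), it takes -aja, giving *zahaaja*.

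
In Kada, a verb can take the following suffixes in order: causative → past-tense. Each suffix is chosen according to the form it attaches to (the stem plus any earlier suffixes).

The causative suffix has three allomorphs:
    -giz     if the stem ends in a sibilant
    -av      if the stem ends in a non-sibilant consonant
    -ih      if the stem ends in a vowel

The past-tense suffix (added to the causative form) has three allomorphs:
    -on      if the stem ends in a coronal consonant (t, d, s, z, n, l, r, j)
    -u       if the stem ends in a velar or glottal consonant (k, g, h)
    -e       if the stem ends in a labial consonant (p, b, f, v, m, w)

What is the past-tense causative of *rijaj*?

Since the final sound of *rijaj* is /j/ (a non-sibilant consonant), it takes -av, giving *rijajav*.
The causative form *rijajav*: final consonant = /v/, labial → -e → *rijajave*.

rijajave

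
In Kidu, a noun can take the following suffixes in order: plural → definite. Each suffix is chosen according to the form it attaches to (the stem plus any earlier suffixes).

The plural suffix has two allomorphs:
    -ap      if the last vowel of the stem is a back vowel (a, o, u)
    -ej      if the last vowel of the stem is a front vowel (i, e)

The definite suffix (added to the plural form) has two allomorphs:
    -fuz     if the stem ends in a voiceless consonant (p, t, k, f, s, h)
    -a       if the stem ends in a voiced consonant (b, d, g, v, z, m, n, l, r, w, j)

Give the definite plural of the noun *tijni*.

Since the last vowel of *tijni* is /i/ (a front vowel), it takes -ej, giving *tijniej*.
Since the final consonant of the plural form *tijniej* is /j/ (voiced), it takes -a, giving *tijnieja*.

tijnieja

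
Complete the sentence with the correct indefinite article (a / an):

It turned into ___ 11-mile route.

an

The indefinite article is chosen by the initial *sound* of the following word, not its spelling.
The number *11* is spoken "eleven", beginning with /ɪˈlɛvən/ — a vowel sound.
So the article is *an*: It turned into an 11-mile route.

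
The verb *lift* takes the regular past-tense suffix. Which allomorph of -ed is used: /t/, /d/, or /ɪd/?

The stem *lift* ends in /t/ or /d/.
The -ed suffix is realized as /ɪd/ after /t, d/; as /t/ after other voiceless consonants; and as /d/ after other voiced sounds.
So -ed on *lift* is pronounced /ɪd/.

/ɪd/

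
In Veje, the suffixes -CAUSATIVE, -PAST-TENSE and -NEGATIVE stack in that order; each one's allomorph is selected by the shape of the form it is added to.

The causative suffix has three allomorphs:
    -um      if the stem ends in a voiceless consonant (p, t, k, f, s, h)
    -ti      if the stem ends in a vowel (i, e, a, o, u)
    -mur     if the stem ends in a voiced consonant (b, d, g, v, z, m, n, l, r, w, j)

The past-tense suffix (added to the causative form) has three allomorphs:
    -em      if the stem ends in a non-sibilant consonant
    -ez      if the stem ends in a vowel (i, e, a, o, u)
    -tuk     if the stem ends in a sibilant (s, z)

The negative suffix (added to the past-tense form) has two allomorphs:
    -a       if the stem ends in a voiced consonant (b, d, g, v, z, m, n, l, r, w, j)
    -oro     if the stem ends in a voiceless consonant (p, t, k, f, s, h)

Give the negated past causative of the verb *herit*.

*herit* — final sound /t/ (a voiceless consonant) → -um → *heritum*.
The causative form *heritum*: final sound = /m/, a non-sibilant consonant → -em → *heritumem*.
Since the final consonant of the past-tense form *heritumem* is /m/ (voiced), it takes -a, giving *heritumema*.

heritumema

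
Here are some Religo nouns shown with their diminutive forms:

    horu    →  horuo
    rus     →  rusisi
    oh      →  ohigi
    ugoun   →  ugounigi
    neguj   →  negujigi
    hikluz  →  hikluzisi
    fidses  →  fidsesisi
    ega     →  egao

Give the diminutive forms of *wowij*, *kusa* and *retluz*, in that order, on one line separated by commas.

wowijigi, kusao, retluzisi

The suffix is conditioned by the final sound: -isi when the stem ends in a sibilant (*rus*, *hikluz*, *fidses*); -igi when the stem ends in a non-sibilant consonant (*oh*, *ugoun*, *neguj*); -o when the stem ends in a vowel (*horu*, *ega*).
The final sound of *wowij* is /j/, which is a non-sibilant consonant, so the suffix is -igi, giving *wowijigi*.
*kusa*: final sound = /a/, a vowel → -o → *kusao*.
Since the final sound of *retluz* is /z/ (a sibilant), it takes -isi, giving *retluzisi*.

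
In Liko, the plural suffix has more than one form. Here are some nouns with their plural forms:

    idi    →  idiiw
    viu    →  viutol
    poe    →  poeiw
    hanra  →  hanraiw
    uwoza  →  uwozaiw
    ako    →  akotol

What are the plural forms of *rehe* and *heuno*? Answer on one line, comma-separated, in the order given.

reheiw, heunotol

Looking at the last vowel of each stem: -tol when the last vowel of the stem is a rounded vowel (*viu*, *ako*); -iw when the last vowel of the stem is an unrounded vowel (*idi*, *poe*, *hanra*, *uwoza*).
Since the last vowel of *rehe* is /e/ (an unrounded vowel), it takes -iw, giving *reheiw*.
*heuno*: last vowel = /o/, a rounded vowel → -tol → *heunotol*.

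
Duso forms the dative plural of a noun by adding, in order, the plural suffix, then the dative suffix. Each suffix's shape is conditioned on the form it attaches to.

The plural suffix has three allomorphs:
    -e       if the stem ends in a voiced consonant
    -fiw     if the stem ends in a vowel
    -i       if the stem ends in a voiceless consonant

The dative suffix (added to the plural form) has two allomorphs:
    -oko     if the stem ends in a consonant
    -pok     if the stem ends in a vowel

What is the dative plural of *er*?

erepok

*er*: final sound = /r/, a voiced consonant → -e → *ere*.
The plural form *ere*: final sound = /e/, a vowel → -pok → *erepok*.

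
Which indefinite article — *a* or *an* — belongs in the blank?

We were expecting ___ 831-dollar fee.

The indefinite article is chosen by the initial *sound* of the following word, not its spelling.
The number *831* is spoken "eight hundred …", beginning with /eɪt/ — a vowel sound.
So the article is *an*: We were expecting an 831-dollar fee.

an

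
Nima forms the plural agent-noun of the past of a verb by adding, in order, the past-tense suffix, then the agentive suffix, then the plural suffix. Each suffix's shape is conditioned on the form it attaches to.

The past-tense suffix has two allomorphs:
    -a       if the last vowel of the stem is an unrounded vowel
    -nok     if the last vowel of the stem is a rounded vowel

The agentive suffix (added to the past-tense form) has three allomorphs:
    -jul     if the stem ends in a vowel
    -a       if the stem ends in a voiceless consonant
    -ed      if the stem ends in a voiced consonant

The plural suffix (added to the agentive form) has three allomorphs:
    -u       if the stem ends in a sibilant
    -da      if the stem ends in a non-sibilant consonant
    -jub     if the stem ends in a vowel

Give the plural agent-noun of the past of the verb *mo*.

*mo* — last vowel /o/ (a rounded vowel) → -nok → *monok*.
Since the final sound of the past-tense form *monok* is /k/ (a voiceless consonant), it takes -a, giving *monoka*.
The final sound of the agentive form *monoka* is /a/, which is a vowel, so the plural suffix is -jub, giving *monokajub*.

monokajub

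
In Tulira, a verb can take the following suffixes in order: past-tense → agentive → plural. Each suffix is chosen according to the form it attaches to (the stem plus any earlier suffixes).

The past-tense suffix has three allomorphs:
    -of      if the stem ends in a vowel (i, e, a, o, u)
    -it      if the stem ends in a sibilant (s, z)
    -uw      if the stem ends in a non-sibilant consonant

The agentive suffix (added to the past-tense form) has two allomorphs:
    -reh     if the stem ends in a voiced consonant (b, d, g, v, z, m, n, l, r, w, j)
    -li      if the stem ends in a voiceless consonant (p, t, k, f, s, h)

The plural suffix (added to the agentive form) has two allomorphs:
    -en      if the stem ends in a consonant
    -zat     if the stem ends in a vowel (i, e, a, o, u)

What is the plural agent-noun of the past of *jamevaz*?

jamevazitlizat

*jamevaz* — final sound /z/ (a sibilant) → -it → *jamevazit*.
The past-tense form *jamevazit*: final consonant = /t/, voiceless → -li → *jamevazitli*.
The final sound of the agentive form *jamevazitli* is /i/, which is a vowel, so the plural suffix is -zat, giving *jamevazitlizat*.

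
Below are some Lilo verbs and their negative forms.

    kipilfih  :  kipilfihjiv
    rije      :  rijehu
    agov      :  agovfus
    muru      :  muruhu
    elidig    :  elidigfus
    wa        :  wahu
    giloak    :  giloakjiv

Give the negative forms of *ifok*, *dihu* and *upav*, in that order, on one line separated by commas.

ifokjiv, dihuhu, upavfus

The alternation tracks the final sound of the stem — -jiv when the stem ends in a voiceless consonant (*kipilfih*, *giloak*); -fus when the stem ends in a voiced consonant (*agov*, *elidig*); -hu when the stem ends in a vowel (*rije*, *muru*, *wa*).
*ifok*: final sound = /k/, a voiceless consonant → -jiv → *ifokjiv*.
Since the final sound of *dihu* is /u/ (a vowel), it takes -hu, giving *dihuhu*.
*upav* — final sound /v/ (a voiced consonant) → -fus → *upavfus*.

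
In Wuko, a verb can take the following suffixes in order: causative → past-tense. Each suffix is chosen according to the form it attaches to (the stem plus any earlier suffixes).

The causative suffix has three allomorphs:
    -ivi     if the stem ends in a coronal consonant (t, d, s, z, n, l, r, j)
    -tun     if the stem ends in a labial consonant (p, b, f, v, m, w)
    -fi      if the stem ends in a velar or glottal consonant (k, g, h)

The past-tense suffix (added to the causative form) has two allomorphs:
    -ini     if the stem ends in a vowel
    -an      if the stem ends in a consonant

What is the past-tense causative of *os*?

osiviini

*os* — final consonant /s/ (coronal) → -ivi → *osivi*.
The final sound of the causative form *osivi* is /i/, which is a vowel, so the past-tense suffix is -ini, giving *osiviini*.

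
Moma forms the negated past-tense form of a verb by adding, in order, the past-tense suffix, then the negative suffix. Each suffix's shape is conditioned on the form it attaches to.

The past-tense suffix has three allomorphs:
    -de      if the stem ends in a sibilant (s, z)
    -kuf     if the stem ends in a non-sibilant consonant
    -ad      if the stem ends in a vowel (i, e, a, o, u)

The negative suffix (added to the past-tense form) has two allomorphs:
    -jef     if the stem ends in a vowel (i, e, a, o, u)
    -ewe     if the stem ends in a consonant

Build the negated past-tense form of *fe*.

feadewe

*fe* — final sound /e/ (a vowel) → -ad → *fead*.
The past-tense form *fead*: final sound = /d/, a consonant → -ewe → *feadewe*.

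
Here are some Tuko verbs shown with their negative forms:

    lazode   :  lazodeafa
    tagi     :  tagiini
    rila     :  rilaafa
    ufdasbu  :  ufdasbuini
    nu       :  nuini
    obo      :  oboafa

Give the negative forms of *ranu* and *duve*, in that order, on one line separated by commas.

ranuini, duveafa

The pattern is height harmony: -ini when the last vowel of the stem is a high vowel (*tagi*, *ufdasbu*, *nu*); -afa when the last vowel of the stem is a non-high vowel (*lazode*, *rila*, *obo*).
*ranu* — last vowel /u/ (a high vowel) → -ini → *ranuini*.
*duve*: last vowel = /e/, a non-high vowel → -afa → *duveafa*.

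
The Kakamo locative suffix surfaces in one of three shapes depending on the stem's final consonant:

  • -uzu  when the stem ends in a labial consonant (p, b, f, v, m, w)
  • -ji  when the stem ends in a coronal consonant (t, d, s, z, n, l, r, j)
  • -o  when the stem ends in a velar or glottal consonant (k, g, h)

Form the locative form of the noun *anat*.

anatji

The final consonant of *anat* is /t/, which is coronal, so the suffix is -ji, giving *anatji*.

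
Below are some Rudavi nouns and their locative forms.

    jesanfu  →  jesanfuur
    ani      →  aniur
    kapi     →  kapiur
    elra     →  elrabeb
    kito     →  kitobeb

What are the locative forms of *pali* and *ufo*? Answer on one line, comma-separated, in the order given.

paliur, ufobeb

The alternation tracks the last vowel of the stem — -ur when the last vowel of the stem is a high vowel (*jesanfu*, *ani*, *kapi*); -beb when the last vowel of the stem is a non-high vowel (*elra*, *kito*).
*pali* — last vowel /i/ (a high vowel) → -ur → *paliur*.
*ufo* — last vowel /o/ (a non-high vowel) → -beb → *ufobeb*.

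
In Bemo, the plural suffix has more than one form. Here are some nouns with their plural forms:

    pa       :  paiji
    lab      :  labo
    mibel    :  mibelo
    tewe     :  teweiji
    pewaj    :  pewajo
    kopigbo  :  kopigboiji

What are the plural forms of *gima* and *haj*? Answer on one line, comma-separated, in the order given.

Looking at the final sound of each stem: -o when the stem ends in a consonant (*lab*, *mibel*, *pewaj*); -iji when the stem ends in a vowel (*pa*, *tewe*, *kopigbo*).
Since the final sound of *gima* is /a/ (a vowel), it takes -iji, giving *gimaiji*.
*haj*: final sound = /j/, a consonant → -o → *hajo*.

gimaiji, hajo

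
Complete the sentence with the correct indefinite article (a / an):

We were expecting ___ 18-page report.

an

The indefinite article is chosen by the initial *sound* of the following word, not its spelling.
The number *18* is spoken "eighteen", beginning with /ˌeɪˈtiːn/ — a vowel sound.
So the article is *an*: We were expecting an 18-page report.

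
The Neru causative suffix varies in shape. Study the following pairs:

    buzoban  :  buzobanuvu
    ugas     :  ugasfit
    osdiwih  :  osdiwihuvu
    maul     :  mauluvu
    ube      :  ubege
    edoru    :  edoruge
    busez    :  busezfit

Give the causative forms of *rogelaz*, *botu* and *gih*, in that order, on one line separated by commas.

rogelazfit, botuge, gihuvu

The pattern is sibilance of the final sound: -fit when the stem ends in a sibilant (*ugas*, *busez*); -uvu when the stem ends in a non-sibilant consonant (*buzoban*, *osdiwih*, *maul*); -ge when the stem ends in a vowel (*ube*, *edoru*).
The final sound of *rogelaz* is /z/, which is a sibilant, so the suffix is -fit, giving *rogelazfit*.
*botu*: final sound = /u/, a vowel → -ge → *botuge*.
*gih* — final sound /h/ (a non-sibilant consonant) → -uvu → *gihuvu*.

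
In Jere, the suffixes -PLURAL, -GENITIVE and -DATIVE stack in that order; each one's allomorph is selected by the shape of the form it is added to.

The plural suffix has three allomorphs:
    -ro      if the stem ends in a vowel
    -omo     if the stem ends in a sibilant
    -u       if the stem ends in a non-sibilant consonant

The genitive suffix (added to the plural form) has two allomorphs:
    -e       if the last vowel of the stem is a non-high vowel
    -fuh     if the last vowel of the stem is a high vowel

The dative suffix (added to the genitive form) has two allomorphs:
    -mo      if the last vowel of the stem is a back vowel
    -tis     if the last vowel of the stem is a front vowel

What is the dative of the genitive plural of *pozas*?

*pozas*: final sound = /s/, a sibilant → -omo → *pozasomo*.
Since the last vowel of the plural form *pozasomo* is /o/ (a non-high vowel), it takes -e, giving *pozasomoe*.
The genitive form *pozasomoe* — last vowel /e/ (a front vowel) → -tis → *pozasomoetis*.

pozasomoetis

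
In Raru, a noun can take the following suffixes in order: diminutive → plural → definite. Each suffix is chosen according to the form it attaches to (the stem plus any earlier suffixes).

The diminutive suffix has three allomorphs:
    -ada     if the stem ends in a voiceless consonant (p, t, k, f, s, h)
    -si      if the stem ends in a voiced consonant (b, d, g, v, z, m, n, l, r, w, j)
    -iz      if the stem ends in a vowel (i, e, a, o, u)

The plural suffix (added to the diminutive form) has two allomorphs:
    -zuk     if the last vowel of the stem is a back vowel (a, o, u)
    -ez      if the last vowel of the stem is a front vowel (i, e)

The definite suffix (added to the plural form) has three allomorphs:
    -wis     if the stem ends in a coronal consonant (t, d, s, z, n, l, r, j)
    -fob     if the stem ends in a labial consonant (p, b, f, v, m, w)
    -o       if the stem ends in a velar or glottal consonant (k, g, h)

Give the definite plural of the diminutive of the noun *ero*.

Since the final sound of *ero* is /o/ (a vowel), it takes -iz, giving *eroiz*.
The last vowel of the diminutive form *eroiz* is /i/, which is a front vowel, so the plural suffix is -ez, giving *eroizez*.
The final consonant of the plural form *eroizez* is /z/, which is coronal, so the definite suffix is -wis, giving *eroizezwis*.

eroizezwis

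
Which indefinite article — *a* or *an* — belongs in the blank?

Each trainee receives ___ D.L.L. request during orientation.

a

The indefinite article is chosen by the initial *sound* of the following word, not its spelling.
The initialism *D.L.L.* is read letter by letter; the first letter, D, is pronounced /diː/, which begins with a consonant sound.
So the article is *a*: Each trainee receives a D.L.L. request during orientation.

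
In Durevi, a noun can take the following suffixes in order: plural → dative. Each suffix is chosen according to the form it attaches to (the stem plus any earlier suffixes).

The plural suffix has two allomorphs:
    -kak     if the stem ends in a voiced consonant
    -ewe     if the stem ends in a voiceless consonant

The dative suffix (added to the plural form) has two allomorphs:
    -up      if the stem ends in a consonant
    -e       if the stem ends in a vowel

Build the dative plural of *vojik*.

*vojik* — final consonant /k/ (voiceless) → -ewe → *vojikewe*.
The final sound of the plural form *vojikewe* is /e/, which is a vowel, so the dative suffix is -e, giving *vojikewee*.

vojikewee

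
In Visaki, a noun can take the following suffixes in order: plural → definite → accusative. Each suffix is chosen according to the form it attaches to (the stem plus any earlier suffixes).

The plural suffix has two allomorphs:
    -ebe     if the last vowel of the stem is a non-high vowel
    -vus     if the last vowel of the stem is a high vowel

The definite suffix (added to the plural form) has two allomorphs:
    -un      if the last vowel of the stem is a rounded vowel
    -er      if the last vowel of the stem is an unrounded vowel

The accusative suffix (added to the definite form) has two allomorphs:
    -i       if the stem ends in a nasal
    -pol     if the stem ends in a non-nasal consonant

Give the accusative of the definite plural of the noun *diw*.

diwvusuni

*diw* — last vowel /i/ (a high vowel) → -vus → *diwvus*.
The last vowel of the plural form *diwvus* is /u/, which is a rounded vowel, so the definite suffix is -un, giving *diwvusun*.
The final consonant of the definite form *diwvusun* is /n/, which is a nasal, so the accusative suffix is -i, giving *diwvusuni*.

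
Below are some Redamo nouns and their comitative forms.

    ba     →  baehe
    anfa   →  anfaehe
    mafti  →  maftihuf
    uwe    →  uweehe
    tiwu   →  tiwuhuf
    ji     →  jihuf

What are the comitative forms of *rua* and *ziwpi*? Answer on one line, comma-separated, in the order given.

Looking at the last vowel of each stem: -huf when the last vowel of the stem is a high vowel (*mafti*, *tiwu*, *ji*); -ehe when the last vowel of the stem is a non-high vowel (*ba*, *anfa*, *uwe*).
*rua*: last vowel = /a/, a non-high vowel → -ehe → *ruaehe*.
The last vowel of *ziwpi* is /i/, which is a high vowel, so the suffix is -huf, giving *ziwpihuf*.

ruaehe, ziwpihuf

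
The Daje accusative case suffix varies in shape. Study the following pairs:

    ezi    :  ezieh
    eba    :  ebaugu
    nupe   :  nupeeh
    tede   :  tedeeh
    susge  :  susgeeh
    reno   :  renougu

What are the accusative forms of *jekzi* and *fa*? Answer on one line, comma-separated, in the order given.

The pattern is front/back vowel harmony: -eh when the last vowel of the stem is a front vowel (*ezi*, *nupe*, *tede*, *susge*); -ugu when the last vowel of the stem is a back vowel (*eba*, *reno*).
*jekzi* — last vowel /i/ (a front vowel) → -eh → *jekzieh*.
*fa*: last vowel = /a/, a back vowel → -ugu → *faugu*.

jekzieh, faugu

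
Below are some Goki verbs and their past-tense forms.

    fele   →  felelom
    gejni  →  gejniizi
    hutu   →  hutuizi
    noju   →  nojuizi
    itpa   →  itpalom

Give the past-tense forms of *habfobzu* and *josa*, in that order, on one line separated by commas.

Looking at the last vowel of each stem: -izi when the last vowel of the stem is a high vowel (*gejni*, *hutu*, *noju*); -lom when the last vowel of the stem is a non-high vowel (*fele*, *itpa*).
The last vowel of *habfobzu* is /u/, which is a high vowel, so the suffix is -izi, giving *habfobzuizi*.
*josa*: last vowel = /a/, a non-high vowel → -lom → *josalom*.

habfobzuizi, josalom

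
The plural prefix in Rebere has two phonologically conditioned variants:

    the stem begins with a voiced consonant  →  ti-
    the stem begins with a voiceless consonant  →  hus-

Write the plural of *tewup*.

*tewup*: first consonant = /t/, voiceless → hus- → *hustewup*.

hustewup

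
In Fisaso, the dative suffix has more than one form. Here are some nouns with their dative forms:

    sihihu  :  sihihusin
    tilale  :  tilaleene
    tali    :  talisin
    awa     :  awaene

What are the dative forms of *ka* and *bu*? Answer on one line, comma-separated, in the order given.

The suffix is conditioned by the last vowel: -sin when the last vowel of the stem is a high vowel (*sihihu*, *tali*); -ene when the last vowel of the stem is a non-high vowel (*tilale*, *awa*).
Since the last vowel of *ka* is /a/ (a non-high vowel), it takes -ene, giving *kaene*.
The last vowel of *bu* is /u/, which is a high vowel, so the suffix is -sin, giving *busin*.

kaene, busin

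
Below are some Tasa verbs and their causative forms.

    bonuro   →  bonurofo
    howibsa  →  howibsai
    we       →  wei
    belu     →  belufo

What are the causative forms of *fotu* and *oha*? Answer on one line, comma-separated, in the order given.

fotufo, ohai

The pattern is rounding harmony: -fo when the last vowel of the stem is a rounded vowel (*bonuro*, *belu*); -i when the last vowel of the stem is an unrounded vowel (*howibsa*, *we*).
*fotu*: last vowel = /u/, a rounded vowel → -fo → *fotufo*.
*oha*: last vowel = /a/, an unrounded vowel → -i → *ohai*.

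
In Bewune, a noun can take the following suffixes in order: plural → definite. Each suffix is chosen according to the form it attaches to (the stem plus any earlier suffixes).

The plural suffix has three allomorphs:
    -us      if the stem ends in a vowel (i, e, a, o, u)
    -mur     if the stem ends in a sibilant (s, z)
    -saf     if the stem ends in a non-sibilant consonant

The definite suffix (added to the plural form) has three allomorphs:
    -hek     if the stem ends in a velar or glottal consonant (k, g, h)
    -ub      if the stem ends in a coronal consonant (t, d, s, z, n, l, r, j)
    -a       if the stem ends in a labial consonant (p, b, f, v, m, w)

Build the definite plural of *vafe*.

Since the final sound of *vafe* is /e/ (a vowel), it takes -us, giving *vafeus*.
The plural form *vafeus*: final consonant = /s/, coronal → -ub → *vafeusub*.

vafeusub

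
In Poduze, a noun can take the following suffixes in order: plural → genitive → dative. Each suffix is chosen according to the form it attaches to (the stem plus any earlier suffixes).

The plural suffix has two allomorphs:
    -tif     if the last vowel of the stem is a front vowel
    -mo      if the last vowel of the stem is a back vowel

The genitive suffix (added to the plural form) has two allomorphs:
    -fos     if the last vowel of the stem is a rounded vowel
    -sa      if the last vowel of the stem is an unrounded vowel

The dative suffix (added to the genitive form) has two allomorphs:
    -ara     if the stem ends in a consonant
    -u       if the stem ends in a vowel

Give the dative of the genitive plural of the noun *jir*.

jirtifsau

The last vowel of *jir* is /i/, which is a front vowel, so the plural suffix is -tif, giving *jirtif*.
The plural form *jirtif*: last vowel = /i/, an unrounded vowel → -sa → *jirtifsa*.
Since the final sound of the genitive form *jirtifsa* is /a/ (a vowel), it takes -u, giving *jirtifsau*.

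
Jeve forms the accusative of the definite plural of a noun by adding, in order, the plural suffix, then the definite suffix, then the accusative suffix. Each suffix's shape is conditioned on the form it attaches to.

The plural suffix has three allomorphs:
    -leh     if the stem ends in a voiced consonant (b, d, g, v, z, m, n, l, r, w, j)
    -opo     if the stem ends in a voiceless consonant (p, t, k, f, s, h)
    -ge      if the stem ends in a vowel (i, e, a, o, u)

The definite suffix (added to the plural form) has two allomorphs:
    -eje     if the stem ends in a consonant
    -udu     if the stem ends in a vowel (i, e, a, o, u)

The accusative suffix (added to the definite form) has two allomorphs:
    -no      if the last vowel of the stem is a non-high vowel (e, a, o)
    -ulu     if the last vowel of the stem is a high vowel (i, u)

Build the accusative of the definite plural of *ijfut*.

The final sound of *ijfut* is /t/, which is a voiceless consonant, so the plural suffix is -opo, giving *ijfutopo*.
The plural form *ijfutopo*: final sound = /o/, a vowel → -udu → *ijfutopoudu*.
Since the last vowel of the definite form *ijfutopoudu* is /u/ (a high vowel), it takes -ulu, giving *ijfutopouduulu*.

ijfutopouduulu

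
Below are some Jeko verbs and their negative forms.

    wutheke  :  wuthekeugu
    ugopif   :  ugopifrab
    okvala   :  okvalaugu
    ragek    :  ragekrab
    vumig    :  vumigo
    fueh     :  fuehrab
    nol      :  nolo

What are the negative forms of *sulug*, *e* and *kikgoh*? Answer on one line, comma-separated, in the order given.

sulugo, eugu, kikgohrab

Looking at the final sound of each stem: -rab when the stem ends in a voiceless consonant (*ugopif*, *ragek*, *fueh*); -o when the stem ends in a voiced consonant (*vumig*, *nol*); -ugu when the stem ends in a vowel (*wutheke*, *okvala*).
The final sound of *sulug* is /g/, which is a voiced consonant, so the suffix is -o, giving *sulugo*.
Since the final sound of *e* is /e/ (a vowel), it takes -ugu, giving *eugu*.
Since the final sound of *kikgoh* is /h/ (a voiceless consonant), it takes -rab, giving *kikgohrab*.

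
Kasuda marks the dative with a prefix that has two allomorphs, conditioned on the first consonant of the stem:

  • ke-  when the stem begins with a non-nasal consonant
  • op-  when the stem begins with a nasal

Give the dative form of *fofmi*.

kefofmi

*fofmi* — first consonant /f/ (non-nasal) → ke- → *kefofmi*.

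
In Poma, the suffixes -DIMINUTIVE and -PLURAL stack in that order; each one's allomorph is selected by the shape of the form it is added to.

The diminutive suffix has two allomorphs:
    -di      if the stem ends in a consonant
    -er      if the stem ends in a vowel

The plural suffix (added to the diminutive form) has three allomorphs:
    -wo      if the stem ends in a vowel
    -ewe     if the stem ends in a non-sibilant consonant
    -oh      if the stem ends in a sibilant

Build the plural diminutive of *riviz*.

The final sound of *riviz* is /z/, which is a consonant, so the diminutive suffix is -di, giving *rivizdi*.
The diminutive form *rivizdi* — final sound /i/ (a vowel) → -wo → *rivizdiwo*.

rivizdiwo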